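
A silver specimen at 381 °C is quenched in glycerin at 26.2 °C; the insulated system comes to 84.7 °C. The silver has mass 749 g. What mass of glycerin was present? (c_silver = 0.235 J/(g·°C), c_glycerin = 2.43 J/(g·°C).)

m ≈ 367 g

Let T be the final temperature. ΣQ_i = 0:
749·0.235·(84.7 − 381) + m·2.43·(84.7 − 26.2) = 0
142.16 m = 52153
m = 52153/142.16 ≈ 366.9 g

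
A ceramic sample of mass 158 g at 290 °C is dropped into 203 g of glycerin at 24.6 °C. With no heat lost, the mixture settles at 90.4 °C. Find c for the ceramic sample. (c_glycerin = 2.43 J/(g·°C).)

c ≈ 1.03 J/(g·°C)

Heat lost by the ceramic sample = heat gained by the glycerin:
158×c×(290 − 90.4) = 203×2.43×(90.4 − 24.6)
31537 c = 32458  ⇒  c ≈ 1.029 J/(g·°C)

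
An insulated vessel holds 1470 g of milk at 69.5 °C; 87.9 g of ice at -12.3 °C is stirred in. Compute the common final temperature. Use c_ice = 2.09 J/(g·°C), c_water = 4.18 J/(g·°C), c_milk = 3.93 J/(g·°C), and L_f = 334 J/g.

T_f ≈ 60.2 °C

Conservation of energy gives ΣQ = 0:
ice -12.3→0 °C: 87.9×2.09×12.3 = 2259.6; melt ice: 87.9×334 = 29359; meltwater 0→T: 87.9×4.18×T = 367.42 T; milk cools: 1470×3.93×(T − 69.5) = 5777.1(T − 69.5)
6144.5 T = 401508 − 31618 = 369890
T ≈ 60.20 °C (positive, so assuming full melt was valid).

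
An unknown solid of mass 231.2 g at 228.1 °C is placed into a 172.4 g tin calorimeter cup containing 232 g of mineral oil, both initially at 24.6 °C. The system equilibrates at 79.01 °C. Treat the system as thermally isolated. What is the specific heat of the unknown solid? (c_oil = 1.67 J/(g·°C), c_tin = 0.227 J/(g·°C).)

c ≈ 0.673 J/(g·°C)

Net heat exchanged in the isolated system is zero:
231.2·c·(79.01 − 228.1) + 232·1.67·(79.01 − 24.6) + 172.4·0.227·(79.01 − 24.6) = 0
-34470 c = -23210
c = -23210/-34470 ≈ 0.6733 J/(g·°C)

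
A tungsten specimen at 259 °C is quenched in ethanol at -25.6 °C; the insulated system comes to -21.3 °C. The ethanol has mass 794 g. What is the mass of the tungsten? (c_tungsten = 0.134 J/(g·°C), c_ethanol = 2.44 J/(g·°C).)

|Q_tungsten| = |Q_ethanol|:
m×0.134×(259 − -21.3) = 794×2.44×(-21.3 − (-25.6))
37.56 m = 8330.6  ⇒  m ≈ 221.8 g

m ≈ 222 g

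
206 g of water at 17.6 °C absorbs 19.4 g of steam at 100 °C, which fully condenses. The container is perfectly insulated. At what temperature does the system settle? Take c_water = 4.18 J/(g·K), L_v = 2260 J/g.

T_f ≈ 71.2 °C

Heat gained plus heat lost sum to zero:
condense steam: −19.4×2260 = −43844
  condensate cools 100→T: 19.4×4.18×(T − 100) = 81.09(T − 100)
  original water: 861.08(T − 17.6)
942.17 T = 43844 + 8109.2 + 15155 = 67108
T ≈ 71.23 °C, under the boiling point, so the assumption holds.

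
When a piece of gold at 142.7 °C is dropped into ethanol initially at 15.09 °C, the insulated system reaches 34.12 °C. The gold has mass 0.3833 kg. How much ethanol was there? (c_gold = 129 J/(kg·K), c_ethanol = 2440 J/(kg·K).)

m ≈ 0.116 kg

Conservation of energy gives ΣQ = 0:
0.3833×129×(34.12 − 142.7) + m×2440×(34.12 − 15.09) = 0
46433 m = 5368.8
m = 5368.8/46433 ≈ 0.1156 kg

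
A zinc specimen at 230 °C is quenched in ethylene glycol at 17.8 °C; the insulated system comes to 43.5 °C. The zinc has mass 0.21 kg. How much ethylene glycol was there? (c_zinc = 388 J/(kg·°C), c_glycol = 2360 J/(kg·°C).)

m ≈ 0.251 kg

Energy conservation, ΣQ = 0:
0.21·388·(43.5 − 230) + m·2360·(43.5 − 17.8) = 0
60652 m = 15196
m = 15196/60652 ≈ 0.2505 kg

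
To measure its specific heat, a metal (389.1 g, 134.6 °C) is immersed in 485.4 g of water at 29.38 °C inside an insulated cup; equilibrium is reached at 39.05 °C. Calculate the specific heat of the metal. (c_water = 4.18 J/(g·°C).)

c ≈ 0.528 J/(g·°C)

Setting the total heat transfer to zero:
389.1·c·(39.05 − 134.6) + 485.4·4.18·(39.05 − 29.38) = 0
-37179 c = -19620
c = -19620/-37179 ≈ 0.5277 J/(g·°C)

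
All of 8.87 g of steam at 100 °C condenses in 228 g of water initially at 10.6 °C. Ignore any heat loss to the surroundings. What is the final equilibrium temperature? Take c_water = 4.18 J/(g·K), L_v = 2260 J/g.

T_f ≈ 34.2 °C

Net heat exchanged in the isolated system is zero:
steam→water at 100 °C releases m L_v = 8.87·2260 = 20046
  condensate cools 100→T: 8.87·4.18·(T − 100) = 37.08(T − 100)
  water warms: 228·4.18·(T − 10.6) = 953.04(T − 10.6)
990.12 T = 20046 + 3707.7 + 10102 = 33856
T ≈ 34.19 °C — below 100 °C, confirming all the steam condensed.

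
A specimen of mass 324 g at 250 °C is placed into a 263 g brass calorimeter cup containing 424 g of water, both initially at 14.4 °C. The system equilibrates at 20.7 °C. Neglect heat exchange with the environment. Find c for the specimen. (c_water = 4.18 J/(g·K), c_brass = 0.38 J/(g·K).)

c ≈ 0.159 J/(g·K)

Let T be the final temperature. ΣQ_i = 0:
324×c×(20.7 − 250) + 424×4.18×(20.7 − 14.4) + 263×0.38×(20.7 − 14.4) = 0
-74293 c = -11795
c = -11795/-74293 ≈ 0.1588 J/(g·K)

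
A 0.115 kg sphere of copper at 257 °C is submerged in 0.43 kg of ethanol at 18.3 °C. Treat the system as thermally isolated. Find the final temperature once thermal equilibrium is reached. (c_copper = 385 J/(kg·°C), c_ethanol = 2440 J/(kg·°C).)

T_f ≈ 28.0 °C

Let T be the final temperature. ΣQ_i = 0:
0.115·385·(T − 257) + 0.43·2440·(T − 18.3) = 0
44.27(T − 257) + 1049.2(T − 18.3) = 0
1093.5 T = 30579
T = 30579/1093.5 ≈ 27.97 °C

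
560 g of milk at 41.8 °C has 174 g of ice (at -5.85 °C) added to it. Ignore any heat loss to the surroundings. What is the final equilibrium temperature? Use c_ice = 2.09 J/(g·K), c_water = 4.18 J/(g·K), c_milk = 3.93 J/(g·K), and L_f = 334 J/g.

Taking heat into each body as positive, Σ m c ΔT = 0:
ice -5.85→0 °C: 174·2.09·5.85 = 2127.4; latent heat to melt: 174·334 = 58116; meltwater 0→T: 174·4.18·T = 727.32 T; milk: 2200.8(T − 41.8)
2928.1 T = 91993 − 60243 = 31750
T ≈ 10.84 °C. Since T > 0 °C, the all-ice-melts assumption holds.

T_f ≈ 10.8 °C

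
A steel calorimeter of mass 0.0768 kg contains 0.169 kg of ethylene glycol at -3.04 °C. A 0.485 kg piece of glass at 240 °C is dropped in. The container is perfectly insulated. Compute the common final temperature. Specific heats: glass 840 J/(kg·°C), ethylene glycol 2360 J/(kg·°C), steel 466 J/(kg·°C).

Net heat exchanged in the isolated system is zero:
0.485·840·(T − 240) + 0.169·2360·(T − (-3.04)) + 0.0768·466·(T − (-3.04)) = 0
842.03 T = 96455
T = 96455 / 842.03 = 115 °C

T_f ≈ 114.6 °C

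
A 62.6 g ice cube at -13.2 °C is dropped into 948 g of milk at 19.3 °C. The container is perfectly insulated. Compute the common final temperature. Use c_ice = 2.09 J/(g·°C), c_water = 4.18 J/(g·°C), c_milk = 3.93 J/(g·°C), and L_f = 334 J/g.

T_f ≈ 12.4 °C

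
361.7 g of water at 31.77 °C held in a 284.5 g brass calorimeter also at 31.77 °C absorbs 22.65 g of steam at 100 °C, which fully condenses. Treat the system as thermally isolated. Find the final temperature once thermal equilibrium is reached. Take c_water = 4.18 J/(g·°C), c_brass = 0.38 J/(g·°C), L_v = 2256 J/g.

T_f ≈ 65.3 °C

Setting the total heat transfer to zero:
latent heat released on condensation: 22.65×2256 = 51098; condensed water 100 °C→T: 94.68(T − 100); original water: 1511.9(T − 31.77); cup: 108.11(T − 31.77)
1714.7 T = 51098 + 9467.7 + 51468 = 112034
T ≈ 65.34 °C — below 100 °C, confirming all the steam condensed.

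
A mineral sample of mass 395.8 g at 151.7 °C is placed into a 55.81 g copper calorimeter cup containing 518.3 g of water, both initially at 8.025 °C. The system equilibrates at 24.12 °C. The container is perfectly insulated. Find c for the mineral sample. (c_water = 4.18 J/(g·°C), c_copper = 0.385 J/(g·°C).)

c ≈ 0.697 J/(g·°C)

Heat gained plus heat lost sum to zero:
395.8×c×(24.12 − 151.7) + 518.3×4.18×(24.12 − 8.025) + 55.81×0.385×(24.12 − 8.025) = 0
-50496 c = -35216
c = -35216/-50496 ≈ 0.6974 J/(g·°C)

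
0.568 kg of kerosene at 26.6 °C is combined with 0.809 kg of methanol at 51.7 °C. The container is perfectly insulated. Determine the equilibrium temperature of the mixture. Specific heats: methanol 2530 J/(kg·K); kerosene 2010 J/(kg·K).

T_f ≈ 42.7 °C

Set heat shed by the hot body equal to heat absorbed by the cold body:
0.809*2530*(51.7 − T) = 0.568*2010*(T − 26.6)
2046.8(51.7 − T) = 1141.7(T − 26.6)
3188.4 T = 136187  ⇒  T ≈ 42.71 °C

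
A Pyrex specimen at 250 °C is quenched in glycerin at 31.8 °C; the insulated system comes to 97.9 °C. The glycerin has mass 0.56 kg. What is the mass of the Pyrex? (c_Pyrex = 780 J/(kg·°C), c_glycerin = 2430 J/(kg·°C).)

Net heat exchanged in the isolated system is zero:
m·780·(97.9 − 250) + 0.56·2430·(97.9 − 31.8) = 0
-118638 m = -89949
m = -89949/-118638 ≈ 0.7582 kg

m ≈ 0.758 kg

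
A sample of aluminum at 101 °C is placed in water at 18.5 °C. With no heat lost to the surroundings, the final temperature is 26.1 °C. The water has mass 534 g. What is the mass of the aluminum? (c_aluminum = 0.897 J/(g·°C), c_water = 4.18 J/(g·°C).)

m ≈ 252 g

Heat lost by the aluminum = heat gained by the water:
m×0.897×(101 − 26.1) = 534×4.18×(26.1 − 18.5)
67.19 m = 16964  ⇒  m ≈ 252.5 g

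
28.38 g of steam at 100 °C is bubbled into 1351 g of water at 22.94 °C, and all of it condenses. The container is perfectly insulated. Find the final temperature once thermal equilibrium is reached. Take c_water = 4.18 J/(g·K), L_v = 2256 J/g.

T_f ≈ 35.6 °C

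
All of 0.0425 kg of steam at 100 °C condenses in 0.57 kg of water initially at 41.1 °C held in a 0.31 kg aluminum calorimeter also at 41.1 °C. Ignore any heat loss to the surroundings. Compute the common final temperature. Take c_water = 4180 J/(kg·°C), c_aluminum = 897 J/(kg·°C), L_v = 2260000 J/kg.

T_f ≈ 78.6 °C

Sum of m c ΔT and latent-heat terms is zero:
steam→water at 100 °C releases m L_v = 0.0425·2260000 = 96050; condensed water 100 °C→T: 177.65(T − 100); water warms: 0.57·4180·(T − 41.1) = 2382.6(T − 41.1); aluminum cup: 0.31·897·(T − 41.1) = 278.07(T − 41.1)
2838.3 T = 96050 + 17765 + 109354 = 223169
T ≈ 78.63 °C — below 100 °C, confirming all the steam condensed.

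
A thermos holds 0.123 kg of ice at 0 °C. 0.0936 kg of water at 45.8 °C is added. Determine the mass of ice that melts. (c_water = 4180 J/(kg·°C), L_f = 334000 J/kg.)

m_melted ≈ 0.0537 kg

Heat available from the water dropping to 0 °C: 0.0936·4180·45.8 = 17919 J.
To melt every bit of ice: 0.123·334000 = 41082 J.
That's not enough to melt it all — equilibrium is at 0 °C with ice remaining.
Mass melted = 17919/334000 ≈ 0.05365 kg.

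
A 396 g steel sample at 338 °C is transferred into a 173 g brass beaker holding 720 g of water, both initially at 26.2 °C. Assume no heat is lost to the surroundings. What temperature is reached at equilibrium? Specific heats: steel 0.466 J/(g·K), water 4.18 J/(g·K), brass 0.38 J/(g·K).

T_f is the heat-capacity-weighted average of the initial temperatures:
T_f = (184.54·338 + 3009.6·26.2 + 65.74·26.2) / (184.54 + 3009.6 + 65.74)
    = 142947 / 3259.9 ≈ 43.85 °C

T_f ≈ 43.9 °C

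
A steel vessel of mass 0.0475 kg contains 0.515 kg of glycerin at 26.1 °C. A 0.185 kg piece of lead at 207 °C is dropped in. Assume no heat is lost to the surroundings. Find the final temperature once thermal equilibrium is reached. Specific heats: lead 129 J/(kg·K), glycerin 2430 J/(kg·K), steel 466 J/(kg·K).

T_f ≈ 29.4 °C

T_f is the heat-capacity-weighted average of the initial temperatures:
T_f = (23.86*207 + 1251.5*26.1 + 22.14*26.1) / (23.86 + 1251.5 + 22.14)
    = 38181 / 1297.5 ≈ 29.43 °C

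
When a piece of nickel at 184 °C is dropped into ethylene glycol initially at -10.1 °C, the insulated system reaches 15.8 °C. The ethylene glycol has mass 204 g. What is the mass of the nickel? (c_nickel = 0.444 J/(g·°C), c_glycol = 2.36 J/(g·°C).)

m ≈ 167 g

|Q_nickel| = |Q_glycol|:
m×0.444×(184 − 15.8) = 204×2.36×(15.8 − (-10.1))
74.68 m = 12469  ⇒  m ≈ 167 g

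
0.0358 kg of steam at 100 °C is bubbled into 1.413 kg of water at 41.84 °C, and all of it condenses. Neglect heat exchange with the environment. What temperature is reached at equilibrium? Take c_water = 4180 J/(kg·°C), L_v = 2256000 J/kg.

T_f ≈ 56.6 °C

Energy balance with sensible and latent terms:
latent heat released on condensation: 0.0358·2256000 = 80765
  condensed water 100 °C→T: 149.64(T − 100)
  water warms: 1.413·4180·(T − 41.84) = 5906.3(T − 41.84)
6056 T = 80765 + 14964 + 247121 = 342850
T ≈ 56.61 °C (< 100 °C, so full condensation is consistent).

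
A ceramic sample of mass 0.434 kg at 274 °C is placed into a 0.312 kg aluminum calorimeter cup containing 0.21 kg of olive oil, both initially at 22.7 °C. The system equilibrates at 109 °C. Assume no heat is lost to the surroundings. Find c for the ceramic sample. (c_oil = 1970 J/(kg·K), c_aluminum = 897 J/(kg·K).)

Taking heat into each body as positive, Σ m c ΔT = 0:
0.434×c×(109 − 274) + 0.21×1970×(109 − 22.7) + 0.312×897×(109 − 22.7) = 0
-71.61 c = -59855
c = -59855/-71.61 ≈ 835.8 J/(kg·K)

c ≈ 836 J/(kg·K)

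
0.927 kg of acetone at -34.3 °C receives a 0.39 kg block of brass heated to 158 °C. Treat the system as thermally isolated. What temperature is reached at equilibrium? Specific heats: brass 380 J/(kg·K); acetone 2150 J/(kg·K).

T_f ≈ -21.0 °C

Energy conservation, ΣQ = 0:
0.39·380·(T − 158) + 0.927·2150·(T − (-34.3)) = 0
148.2(T − 158) + 1993.1(T − (-34.3)) = 0
2141.2 T = -44946
T ≈ -20.99 °C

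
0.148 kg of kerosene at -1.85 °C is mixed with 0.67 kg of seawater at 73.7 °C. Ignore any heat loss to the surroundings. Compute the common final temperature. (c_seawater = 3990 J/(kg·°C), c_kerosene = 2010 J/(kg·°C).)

T_f ≈ 66.1 °C

Net heat exchanged in the isolated system is zero:
0.67*3990*(T − 73.7) + 0.148*2010*(T − (-1.85)) = 0
2673.3(T − 73.7) + 297.48(T − (-1.85)) = 0
2970.8 T = 196472
T ≈ 66.13 °C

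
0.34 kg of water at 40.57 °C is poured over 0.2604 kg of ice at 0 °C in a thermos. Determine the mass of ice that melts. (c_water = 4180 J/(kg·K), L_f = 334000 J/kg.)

Cooling the water to 0 °C releases 0.34·4180·40.57 = 57658 J.
Melting all 0.2604 kg of ice would need 0.2604·334000 = 86974 J.
That's not enough to melt it all — equilibrium is at 0 °C with ice remaining.
m_melt = 57658 / L_f = 0.1726 kg.

m_melted ≈ 0.173 kg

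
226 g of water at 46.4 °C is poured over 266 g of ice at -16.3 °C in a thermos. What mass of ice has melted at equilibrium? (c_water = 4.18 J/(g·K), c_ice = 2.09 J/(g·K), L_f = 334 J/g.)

m_melted ≈ 104 g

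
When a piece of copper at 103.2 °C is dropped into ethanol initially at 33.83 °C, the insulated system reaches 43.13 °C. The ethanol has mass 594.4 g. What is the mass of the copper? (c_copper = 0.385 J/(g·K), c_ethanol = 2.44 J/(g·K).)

|Q_copper| = |Q_ethanol|:
m·0.385·(103.2 − 43.13) = 594.4·2.44·(43.13 − 33.83)
23.13 m = 13488  ⇒  m ≈ 583.2 g

m ≈ 583 g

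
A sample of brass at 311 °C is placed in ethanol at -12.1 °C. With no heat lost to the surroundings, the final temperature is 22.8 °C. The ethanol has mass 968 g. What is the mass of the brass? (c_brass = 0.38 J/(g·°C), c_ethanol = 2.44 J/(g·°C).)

Taking heat into each body as positive, Σ m c ΔT = 0:
m×0.38×(22.8 − 311) + 968×2.44×(22.8 − (-12.1)) = 0
-109.52 m = -82431
m = -82431/-109.52 ≈ 752.7 g

m ≈ 753 g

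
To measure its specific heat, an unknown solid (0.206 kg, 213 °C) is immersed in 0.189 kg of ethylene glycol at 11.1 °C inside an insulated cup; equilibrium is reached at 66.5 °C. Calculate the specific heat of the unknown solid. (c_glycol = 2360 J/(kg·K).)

c ≈ 819 J/(kg·K)

Taking heat into each body as positive, Σ m c ΔT = 0:
0.206·c·(66.5 − 213) + 0.189·2360·(66.5 − 11.1) = 0
-30.18 c = -24711
c = -24711/-30.18 ≈ 818.8 J/(kg·K)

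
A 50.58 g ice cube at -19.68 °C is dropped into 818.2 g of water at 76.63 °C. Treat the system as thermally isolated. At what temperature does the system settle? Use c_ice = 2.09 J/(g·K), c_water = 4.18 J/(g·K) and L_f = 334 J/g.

Energy conservation, ΣQ = 0:
warm ice to 0 °C: 50.58×2.09×(0 − (-19.68)) = 2080.4
  melt ice: 50.58×334 = 16894
  warm the meltwater: 211.42 T
  water: 3420.1(T − 76.63)
3631.5 T = 262080 − 18974 = 243106
T ≈ 66.94 °C. Since T > 0 °C, the all-ice-melts assumption holds.

T_f ≈ 66.9 °C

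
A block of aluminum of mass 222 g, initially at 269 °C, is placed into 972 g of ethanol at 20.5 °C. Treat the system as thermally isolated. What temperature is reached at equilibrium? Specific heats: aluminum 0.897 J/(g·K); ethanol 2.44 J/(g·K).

T_f ≈ 39.7 °C

Heat gained plus heat lost sum to zero:
222·0.897·(T − 269) + 972·2.44·(T − 20.5) = 0
199.13(T − 269) + 2371.7(T − 20.5) = 0
2570.8 T = 102186
T = 102186 / 2570.8 = 39.7 °C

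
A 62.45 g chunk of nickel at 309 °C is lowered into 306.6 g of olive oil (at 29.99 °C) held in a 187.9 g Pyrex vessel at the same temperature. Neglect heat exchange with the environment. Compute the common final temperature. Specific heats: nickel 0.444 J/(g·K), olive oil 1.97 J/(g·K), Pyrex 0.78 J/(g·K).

T_f ≈ 39.9 °C

Taking heat into each body as positive, Σ m c ΔT = 0:
62.45*0.444*(T − 309) + 306.6*1.97*(T − 29.99) + 187.9*0.78*(T − 29.99) = 0
27.73(T − 309) + 604(T − 29.99) + 146.56(T − 29.99) = 0
778.29 T = 31077
T ≈ 39.93 °C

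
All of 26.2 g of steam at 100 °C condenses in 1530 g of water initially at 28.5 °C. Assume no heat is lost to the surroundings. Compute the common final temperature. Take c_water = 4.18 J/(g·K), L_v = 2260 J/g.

T_f ≈ 38.8 °C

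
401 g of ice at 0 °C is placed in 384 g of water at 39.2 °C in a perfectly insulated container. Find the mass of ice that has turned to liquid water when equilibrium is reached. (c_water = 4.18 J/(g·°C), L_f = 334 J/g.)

m_melted ≈ 188 g

Heat available from the water dropping to 0 °C: 384×4.18×39.2 = 62921 J.
Fully melting the ice requires m_ice L_f = 401×334 = 133934 J.
That's not enough to melt it all — equilibrium is at 0 °C with ice remaining.
m_melt = 62921 / L_f = 188.4 g.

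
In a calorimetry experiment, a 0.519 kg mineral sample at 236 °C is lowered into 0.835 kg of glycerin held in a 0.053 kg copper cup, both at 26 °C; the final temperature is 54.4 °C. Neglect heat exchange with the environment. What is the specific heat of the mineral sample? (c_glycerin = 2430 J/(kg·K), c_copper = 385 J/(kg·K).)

Net heat exchanged in the isolated system is zero:
0.519×c×(54.4 − 236) + 0.835×2430×(54.4 − 26) + 0.053×385×(54.4 − 26) = 0
-94.25 c = -58205
c = -58205/-94.25 ≈ 617.6 J/(kg·K)

c ≈ 618 J/(kg·K)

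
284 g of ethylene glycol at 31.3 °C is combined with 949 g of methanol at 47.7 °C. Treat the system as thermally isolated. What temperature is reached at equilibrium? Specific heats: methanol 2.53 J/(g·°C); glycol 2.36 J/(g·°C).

Taking heat into each body as positive, Σ m c ΔT = 0:
949·2.53·(T − 47.7) + 284·2.36·(T − 31.3) = 0
2401(T − 47.7) + 670.24(T − 31.3) = 0
(2401 + 670.24) T = 2401·47.7 + 670.24·31.3
T = 135505/3071.2 ≈ 44.12 °C

T_f ≈ 44.1 °C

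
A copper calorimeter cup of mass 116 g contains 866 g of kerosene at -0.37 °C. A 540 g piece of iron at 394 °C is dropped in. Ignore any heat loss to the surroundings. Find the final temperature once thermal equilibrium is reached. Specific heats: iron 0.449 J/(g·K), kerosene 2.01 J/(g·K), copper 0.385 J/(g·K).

T_f ≈ 46.8 °C

Energy conservation, ΣQ = 0:
540·0.449·(T − 394) + 866·2.01·(T − (-0.37)) + 116·0.385·(T − (-0.37)) = 0
242.46(T − 394) + 1740.7(T − (-0.37)) + 44.66(T − (-0.37)) = 0
2027.8 T = 94869
T ≈ 46.78 °C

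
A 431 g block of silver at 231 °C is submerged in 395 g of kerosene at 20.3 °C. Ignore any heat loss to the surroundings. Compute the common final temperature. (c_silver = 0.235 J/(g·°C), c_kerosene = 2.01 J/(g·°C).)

T_f is the heat-capacity-weighted average of the initial temperatures:
T_f = (101.28*231 + 793.95*20.3) / (101.28 + 793.95)
    = 39514 / 895.23 ≈ 44.14 °C

T_f ≈ 44.1 °C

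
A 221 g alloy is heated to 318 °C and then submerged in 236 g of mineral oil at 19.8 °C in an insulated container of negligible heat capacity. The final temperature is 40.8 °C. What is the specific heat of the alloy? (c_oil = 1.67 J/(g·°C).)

Taking heat into each body as positive, Σ m c ΔT = 0:
221·c·(40.8 − 318) + 236·1.67·(40.8 − 19.8) = 0
-61261 c = -8276.5
c = -8276.5/-61261 ≈ 0.1351 J/(g·°C)

c ≈ 0.135 J/(g·°C)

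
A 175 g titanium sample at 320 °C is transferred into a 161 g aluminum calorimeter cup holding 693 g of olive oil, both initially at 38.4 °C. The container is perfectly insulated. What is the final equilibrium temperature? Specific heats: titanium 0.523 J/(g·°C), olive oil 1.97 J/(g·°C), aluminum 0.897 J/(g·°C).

Heat gained plus heat lost sum to zero:
175*0.523*(T − 320) + 693*1.97*(T − 38.4) + 161*0.897*(T − 38.4) = 0
(91.53 + 1365.2 + 144.42) T = 91.53*320 + 1365.2*38.4 + 144.42*38.4
T ≈ 54.50 °C

T_f ≈ 54.5 °C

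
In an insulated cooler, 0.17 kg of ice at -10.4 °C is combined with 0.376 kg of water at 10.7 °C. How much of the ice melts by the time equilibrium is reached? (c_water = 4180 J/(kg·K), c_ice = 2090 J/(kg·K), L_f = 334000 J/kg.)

m_melted ≈ 0.0393 kg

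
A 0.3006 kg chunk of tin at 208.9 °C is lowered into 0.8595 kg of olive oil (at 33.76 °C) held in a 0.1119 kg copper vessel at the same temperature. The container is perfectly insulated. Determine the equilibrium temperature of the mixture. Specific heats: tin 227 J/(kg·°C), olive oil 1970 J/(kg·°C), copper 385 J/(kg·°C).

T_f ≈ 40.4 °C

T_f is the heat-capacity-weighted average of the initial temperatures:
T_f = (68.24*208.9 + 1693.2*33.76 + 43.08*33.76) / (68.24 + 1693.2 + 43.08)
    = 72872 / 1804.5 ≈ 40.38 °C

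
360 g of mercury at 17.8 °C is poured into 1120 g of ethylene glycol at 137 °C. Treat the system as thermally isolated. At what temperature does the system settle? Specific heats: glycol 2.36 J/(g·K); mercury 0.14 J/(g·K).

T_f ≈ 134.8 °C

Heat lost by the glycol equals heat gained by the mercury:
1120·2.36·(137 − T) = 360·0.14·(T − 17.8)
2643.2(137 − T) = 50.4(T − 17.8)
2693.6 T = 363016  ⇒  T ≈ 134.77 °C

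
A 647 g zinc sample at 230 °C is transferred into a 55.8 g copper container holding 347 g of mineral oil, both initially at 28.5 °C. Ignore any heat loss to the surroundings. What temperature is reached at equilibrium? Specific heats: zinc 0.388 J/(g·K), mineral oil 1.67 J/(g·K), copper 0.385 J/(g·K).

With ΣQ=0 the equilibrium temperature is the m·c-weighted mean:
T_f = (251.04×230 + 579.49×28.5 + 21.48×28.5) / (251.04 + 579.49 + 21.48)
    = 74866 / 852.01 ≈ 87.87 °C

T_f ≈ 87.9 °C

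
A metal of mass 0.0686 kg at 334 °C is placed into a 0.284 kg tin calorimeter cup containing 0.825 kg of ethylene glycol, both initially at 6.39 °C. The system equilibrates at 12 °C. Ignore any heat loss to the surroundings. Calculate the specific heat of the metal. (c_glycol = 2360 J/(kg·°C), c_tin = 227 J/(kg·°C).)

Net heat exchanged in the isolated system is zero:
0.0686×c×(12 − 334) + 0.825×2360×(12 − 6.39) + 0.284×227×(12 − 6.39) = 0
-22.09 c = -11284
c = -11284/-22.09 ≈ 510.9 J/(kg·°C)

c ≈ 511 J/(kg·°C)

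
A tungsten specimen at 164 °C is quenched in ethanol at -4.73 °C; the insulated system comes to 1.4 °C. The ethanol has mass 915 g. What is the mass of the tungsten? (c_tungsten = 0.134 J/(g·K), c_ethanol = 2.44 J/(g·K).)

m ≈ 628 g

|Q_tungsten| = |Q_ethanol|:
m·0.134·(164 − 1.4) = 915·2.44·(1.4 − (-4.73))
21.79 m = 13686  ⇒  m ≈ 628.1 g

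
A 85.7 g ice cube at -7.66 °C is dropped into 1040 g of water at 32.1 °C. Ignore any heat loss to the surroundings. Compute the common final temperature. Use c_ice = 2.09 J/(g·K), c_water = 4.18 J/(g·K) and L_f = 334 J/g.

Taking heat into each body as positive, Σ m c ΔT = 0:
ice -7.66→0 °C: 85.7×2.09×7.66 = 1372
  fusion: m_ice L_f = 85.7×334 = 28624
  warm the meltwater: 358.23 T
  water cools: 1040×4.18×(T − 32.1) = 4347.2(T − 32.1)
4705.4 T = 139545 − 29996 = 109549
T ≈ 23.28 °C (positive, so assuming full melt was valid).

T_f ≈ 23.3 °C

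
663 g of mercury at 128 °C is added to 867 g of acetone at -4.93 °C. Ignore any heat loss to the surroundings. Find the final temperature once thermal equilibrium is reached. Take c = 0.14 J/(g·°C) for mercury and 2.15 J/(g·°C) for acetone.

With ΣQ=0 the equilibrium temperature is the m·c-weighted mean:
T_f = (92.82*128 + 1864*(-4.93)) / (92.82 + 1864)
    = 2691.2 / 1956.9 ≈ 1.38 °C

T_f ≈ 1.4 °C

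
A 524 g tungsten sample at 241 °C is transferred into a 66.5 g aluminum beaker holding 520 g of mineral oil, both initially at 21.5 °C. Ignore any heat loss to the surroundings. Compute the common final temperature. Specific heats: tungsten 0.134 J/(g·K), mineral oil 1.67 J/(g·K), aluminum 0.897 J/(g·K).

T_f ≈ 36.9 °C

T_f = Σ m_i c_i T_i / Σ m_i c_i:
T_f = (70.22*241 + 868.4*21.5 + 59.65*21.5) / (70.22 + 868.4 + 59.65)
    = 36875 / 998.27 ≈ 36.94 °C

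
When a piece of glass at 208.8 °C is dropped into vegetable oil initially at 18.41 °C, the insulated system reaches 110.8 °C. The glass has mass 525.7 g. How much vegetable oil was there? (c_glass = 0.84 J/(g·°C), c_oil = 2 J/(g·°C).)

m ≈ 234 g

Heat lost by the glass = heat gained by the oil:
525.7×0.84×(208.8 − 110.8) = m×2×(110.8 − 18.41)
184.78 m = 43276  ⇒  m ≈ 234.2 g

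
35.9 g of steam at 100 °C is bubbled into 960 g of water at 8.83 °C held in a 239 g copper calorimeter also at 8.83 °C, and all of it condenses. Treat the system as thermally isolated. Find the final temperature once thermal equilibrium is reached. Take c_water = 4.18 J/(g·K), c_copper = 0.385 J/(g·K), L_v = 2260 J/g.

Let T be the final temperature. ΣQ_i = 0:
latent heat released on condensation: 35.9×2260 = 81134
  condensed water 100 °C→T: 150.06(T − 100)
  water warms: 960×4.18×(T − 8.83) = 4012.8(T − 8.83)
  cup: 92.02(T − 8.83)
4254.9 T = 81134 + 15006 + 36246 = 132386
T ≈ 31.11 °C — below 100 °C, confirming all the steam condensed.

T_f ≈ 31.1 °C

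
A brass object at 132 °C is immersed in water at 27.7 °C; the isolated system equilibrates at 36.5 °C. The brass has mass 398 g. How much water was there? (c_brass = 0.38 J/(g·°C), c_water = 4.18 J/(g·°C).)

m ≈ 393 g

Net heat exchanged in the isolated system is zero:
398·0.38·(36.5 − 132) + m·4.18·(36.5 − 27.7) = 0
36.78 m = 14443
m = 14443/36.78 ≈ 392.7 g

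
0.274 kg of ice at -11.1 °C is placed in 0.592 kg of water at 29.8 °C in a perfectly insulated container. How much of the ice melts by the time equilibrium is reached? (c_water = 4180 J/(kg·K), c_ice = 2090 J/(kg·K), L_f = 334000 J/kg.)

m_melted ≈ 0.202 kg

Heat available from the water dropping to 0 °C: 0.592·4180·29.8 = 73742 J.
Of that, 0.274·2090·11.1 = 6356.5 J goes to bring the ice to 0 °C, leaving 67385 J.
Fully melting the ice requires m_ice L_f = 0.274·334000 = 91516 J.
That's not enough to melt it all — equilibrium is at 0 °C with ice remaining.
m_melted·334000 = 67385  ⇒  m_melted ≈ 0.2018 kg.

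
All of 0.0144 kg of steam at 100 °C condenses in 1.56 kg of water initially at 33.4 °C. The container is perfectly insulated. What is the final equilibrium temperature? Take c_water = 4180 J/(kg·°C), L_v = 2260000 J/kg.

T_f ≈ 39.0 °C

Setting the total heat transfer to zero:
condense steam: −0.0144×2260000 = −32544
  condensate cools 100→T: 0.0144×4180×(T − 100) = 60.19(T − 100)
  water warms: 1.56×4180×(T − 33.4) = 6520.8(T − 33.4)
6581 T = 32544 + 6019.2 + 217795 = 256358
T ≈ 38.95 °C — below 100 °C, confirming all the steam condensed.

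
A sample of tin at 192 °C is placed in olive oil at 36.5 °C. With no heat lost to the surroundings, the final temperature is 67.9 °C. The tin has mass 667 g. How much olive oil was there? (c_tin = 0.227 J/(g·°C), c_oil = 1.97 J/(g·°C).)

Heat lost by the tin = heat gained by the oil:
667×0.227×(192 − 67.9) = m×1.97×(67.9 − 36.5)
61.86 m = 18790  ⇒  m ≈ 303.8 g

m ≈ 304 g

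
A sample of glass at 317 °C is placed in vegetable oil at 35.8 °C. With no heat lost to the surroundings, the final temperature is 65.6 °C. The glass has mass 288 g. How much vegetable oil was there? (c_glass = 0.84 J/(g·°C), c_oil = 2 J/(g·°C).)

m ≈ 1020 g

Taking heat into each body as positive, Σ m c ΔT = 0:
288·0.84·(65.6 − 317) + m·2·(65.6 − 35.8) = 0
59.6 m = 60819
m = 60819/59.6 ≈ 1020 g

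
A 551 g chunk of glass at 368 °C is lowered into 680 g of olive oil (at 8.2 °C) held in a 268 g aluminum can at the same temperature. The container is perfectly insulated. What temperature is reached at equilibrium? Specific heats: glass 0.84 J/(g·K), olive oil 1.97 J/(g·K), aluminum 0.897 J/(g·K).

Taking heat into each body as positive, Σ m c ΔT = 0:
551·0.84·(T − 368) + 680·1.97·(T − 8.2) + 268·0.897·(T − 8.2) = 0
(462.84 + 1339.6 + 240.4) T = 462.84·368 + 1339.6·8.2 + 240.4·8.2
T = 183281/2042.8 ≈ 89.72 °C

T_f ≈ 89.7 °C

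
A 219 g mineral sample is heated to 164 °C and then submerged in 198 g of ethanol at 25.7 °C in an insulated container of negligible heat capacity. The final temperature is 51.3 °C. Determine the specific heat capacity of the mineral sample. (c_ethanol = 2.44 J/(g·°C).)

m_s c (T_s − T_f) = m_ethanol c_ethanol (T_f − T_0):
219·c·(164 − 51.3) = 198·2.44·(51.3 − 25.7)
24681 c = 12368  ⇒  c ≈ 0.5011 J/(g·°C)

c ≈ 0.501 J/(g·°C)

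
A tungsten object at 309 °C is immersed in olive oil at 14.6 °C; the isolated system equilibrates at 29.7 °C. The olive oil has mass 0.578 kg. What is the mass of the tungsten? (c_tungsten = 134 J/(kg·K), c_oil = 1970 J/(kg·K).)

m ≈ 0.459 kg

Setting the total heat transfer to zero:
m×134×(29.7 − 309) + 0.578×1970×(29.7 − 14.6) = 0
-37426 m = -17194
m = -17194/-37426 ≈ 0.4594 kg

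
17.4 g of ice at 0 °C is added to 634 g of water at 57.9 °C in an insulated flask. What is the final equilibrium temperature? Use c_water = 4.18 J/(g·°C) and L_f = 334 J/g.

Taking heat into each body as positive, Σ m c ΔT = 0:
melt ice: 17.4×334 = 5811.6; meltwater 0→T: 17.4×4.18×T = 72.73 T; water cools: 634×4.18×(T − 57.9) = 2650.1(T − 57.9)
2722.9 T = 153442 − 5811.6 = 147630
T ≈ 54.22 °C (positive, so assuming full melt was valid).

T_f ≈ 54.2 °C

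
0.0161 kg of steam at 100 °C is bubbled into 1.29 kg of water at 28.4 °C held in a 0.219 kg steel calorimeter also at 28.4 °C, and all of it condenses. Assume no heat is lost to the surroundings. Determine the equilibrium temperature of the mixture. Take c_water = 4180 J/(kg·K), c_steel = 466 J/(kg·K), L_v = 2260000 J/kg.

T_f ≈ 35.8 °C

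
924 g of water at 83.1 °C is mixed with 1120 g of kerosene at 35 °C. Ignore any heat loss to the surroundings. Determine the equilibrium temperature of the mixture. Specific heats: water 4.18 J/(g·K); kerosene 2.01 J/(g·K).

T_f = Σ m_i c_i T_i / Σ m_i c_i:
T_f = (3862.3×83.1 + 2251.2×35) / (3862.3 + 2251.2)
    = 399751 / 6113.5 ≈ 65.39 °C

T_f ≈ 65.4 °C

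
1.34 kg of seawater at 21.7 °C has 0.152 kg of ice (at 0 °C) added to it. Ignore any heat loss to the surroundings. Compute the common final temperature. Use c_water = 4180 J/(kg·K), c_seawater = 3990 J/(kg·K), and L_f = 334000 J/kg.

Energy balance with sensible and latent terms:
latent heat to melt: 0.152·334000 = 50768; meltwater 0→T: 0.152·4180·T = 635.36 T; seawater: 5346.6(T − 21.7)
5982 T = 116021 − 50768 = 65253
T ≈ 10.91 °C — above 0 °C, consistent with complete melting.

T_f ≈ 10.9 °C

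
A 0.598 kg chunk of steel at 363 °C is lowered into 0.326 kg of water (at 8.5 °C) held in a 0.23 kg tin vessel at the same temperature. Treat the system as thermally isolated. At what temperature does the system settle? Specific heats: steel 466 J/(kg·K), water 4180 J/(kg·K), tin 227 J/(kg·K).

T_f ≈ 66.8 °C

Setting the total heat transfer to zero:
0.598*466*(T − 363) + 0.326*4180*(T − 8.5) + 0.23*227*(T − 8.5) = 0
278.67(T − 363) + 1362.7(T − 8.5) + 52.21(T − 8.5) = 0
1693.6 T = 113183
T = 113183/1693.6 ≈ 66.83 °C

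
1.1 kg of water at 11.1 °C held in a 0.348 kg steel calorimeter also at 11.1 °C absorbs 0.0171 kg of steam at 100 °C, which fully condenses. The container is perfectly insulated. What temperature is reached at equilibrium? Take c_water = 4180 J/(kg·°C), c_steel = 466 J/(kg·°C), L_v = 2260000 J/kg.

T_f ≈ 20.4 °C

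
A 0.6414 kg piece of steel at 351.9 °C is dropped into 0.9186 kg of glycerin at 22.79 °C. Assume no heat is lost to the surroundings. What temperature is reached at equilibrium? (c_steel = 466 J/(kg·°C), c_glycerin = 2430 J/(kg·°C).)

T_f ≈ 61.7 °C

With ΣQ=0 the equilibrium temperature is the m·c-weighted mean:
T_f = (298.89*351.9 + 2232.2*22.79) / (298.89 + 2232.2)
    = 156052 / 2531.1 ≈ 61.65 °C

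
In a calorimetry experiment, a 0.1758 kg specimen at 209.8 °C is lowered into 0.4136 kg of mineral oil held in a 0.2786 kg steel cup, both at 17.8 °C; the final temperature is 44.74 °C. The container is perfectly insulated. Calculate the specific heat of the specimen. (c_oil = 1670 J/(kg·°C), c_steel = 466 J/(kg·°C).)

Net heat exchanged in the isolated system is zero:
0.1758×c×(44.74 − 209.8) + 0.4136×1670×(44.74 − 17.8) + 0.2786×466×(44.74 − 17.8) = 0
-29.02 c = -22105
c = -22105/-29.02 ≈ 761.8 J/(kg·°C)

c ≈ 762 J/(kg·°C)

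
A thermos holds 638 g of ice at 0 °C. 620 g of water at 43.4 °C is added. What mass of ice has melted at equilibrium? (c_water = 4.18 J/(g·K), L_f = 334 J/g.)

Cooling the water to 0 °C releases 620·4.18·43.4 = 112475 J.
Fully melting the ice requires m_ice L_f = 638·334 = 213092 J.
112475 J < 213092 J, so only part of the ice melts and the system sits at 0 °C.
Mass melted = 112475/334 ≈ 336.8 g.

m_melted ≈ 337 g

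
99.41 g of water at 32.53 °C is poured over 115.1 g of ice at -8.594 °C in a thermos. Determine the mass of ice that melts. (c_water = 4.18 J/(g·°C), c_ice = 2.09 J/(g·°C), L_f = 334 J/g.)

Water can give up m c ΔT = 99.41×4.18×32.53 = 13517 J before reaching 0 °C.
Of that, 115.1×2.09×8.594 = 2067.4 J goes to bring the ice to 0 °C, leaving 11450 J.
Fully melting the ice requires m_ice L_f = 115.1×334 = 38443 J.
Since 11450 < 38443 J, not all the ice melts; equilibrium is at 0 °C.
m_melted×334 = 11450  ⇒  m_melted ≈ 34.28 g.

m_melted ≈ 34.3 g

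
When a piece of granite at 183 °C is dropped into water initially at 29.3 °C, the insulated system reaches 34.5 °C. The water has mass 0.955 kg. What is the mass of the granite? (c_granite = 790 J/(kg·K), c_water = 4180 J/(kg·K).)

|Q_granite| = |Q_water|:
m·790·(183 − 34.5) = 0.955·4180·(34.5 − 29.3)
117315 m = 20758  ⇒  m ≈ 0.1769 kg

m ≈ 0.177 kg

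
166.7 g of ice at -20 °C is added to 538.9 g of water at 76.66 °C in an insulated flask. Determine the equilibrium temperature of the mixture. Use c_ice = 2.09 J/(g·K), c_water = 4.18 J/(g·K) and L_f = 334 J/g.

T_f ≈ 37.3 °C

Net heat exchanged in the isolated system is zero:
warm ice to 0 °C: 166.7·2.09·(0 − (-20)) = 6968.1; melt ice: 166.7·334 = 55678; meltwater 0→T: 166.7·4.18·T = 696.81 T; water: 2252.6(T − 76.66)
2949.4 T = 172684 − 62646 = 110039
T ≈ 37.31 °C — above 0 °C, consistent with complete melting.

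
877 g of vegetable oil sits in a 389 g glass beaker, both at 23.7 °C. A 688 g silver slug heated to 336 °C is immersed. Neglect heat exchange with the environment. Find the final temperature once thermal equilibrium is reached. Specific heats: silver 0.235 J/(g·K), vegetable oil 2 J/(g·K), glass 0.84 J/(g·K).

Setting the total heat transfer to zero:
688·0.235·(T − 336) + 877·2·(T − 23.7) + 389·0.84·(T − 23.7) = 0
2242.4 T = 103638
T ≈ 46.22 °C

T_f ≈ 46.2 °C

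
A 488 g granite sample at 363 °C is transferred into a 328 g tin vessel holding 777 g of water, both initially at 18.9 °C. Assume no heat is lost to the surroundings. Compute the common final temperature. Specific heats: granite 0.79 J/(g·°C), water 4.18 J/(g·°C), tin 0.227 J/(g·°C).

T_f ≈ 54.7 °C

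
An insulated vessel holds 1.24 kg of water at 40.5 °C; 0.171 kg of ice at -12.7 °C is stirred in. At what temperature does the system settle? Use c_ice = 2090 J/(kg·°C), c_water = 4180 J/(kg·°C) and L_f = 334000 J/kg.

T_f ≈ 25.1 °C

Net heat exchanged in the isolated system is zero:
ice -12.7→0 °C: 0.171×2090×12.7 = 4538.9
  melt ice: 0.171×334000 = 57114
  warm the meltwater: 714.78 T
  water cools: 1.24×4180×(T − 40.5) = 5183.2(T − 40.5)
5898 T = 209920 − 61653 = 148267
T ≈ 25.14 °C. Since T > 0 °C, the all-ice-melts assumption holds.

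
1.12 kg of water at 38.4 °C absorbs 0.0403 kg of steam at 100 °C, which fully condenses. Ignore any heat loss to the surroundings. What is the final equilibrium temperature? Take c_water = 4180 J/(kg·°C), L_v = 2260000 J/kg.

T_f ≈ 59.3 °C

Sum of m c ΔT and latent-heat terms is zero:
latent heat released on condensation: 0.0403×2260000 = 91078
  condensed water 100 °C→T: 168.45(T − 100)
  water warms: 1.12×4180×(T − 38.4) = 4681.6(T − 38.4)
4850.1 T = 91078 + 16845 + 179773 = 287697
T ≈ 59.32 °C, under the boiling point, so the assumption holds.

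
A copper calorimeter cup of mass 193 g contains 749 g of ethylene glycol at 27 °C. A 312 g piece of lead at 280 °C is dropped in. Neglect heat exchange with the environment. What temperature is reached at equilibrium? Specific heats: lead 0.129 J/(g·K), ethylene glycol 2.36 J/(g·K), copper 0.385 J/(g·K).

T_f ≈ 32.4 °C

Let T be the final temperature. ΣQ_i = 0:
312·0.129·(T − 280) + 749·2.36·(T − 27) + 193·0.385·(T − 27) = 0
40.25(T − 280) + 1767.6(T − 27) + 74.31(T − 27) = 0
(40.25 + 1767.6 + 74.31) T = 40.25·280 + 1767.6·27 + 74.31·27
T = 61002 / 1882.2 = 32.4 °C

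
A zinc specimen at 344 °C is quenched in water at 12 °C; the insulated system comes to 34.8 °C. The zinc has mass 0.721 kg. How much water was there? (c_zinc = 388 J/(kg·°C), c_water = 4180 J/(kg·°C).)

m ≈ 0.908 kg

Heat lost by the zinc = heat gained by the water:
0.721×388×(344 − 34.8) = m×4180×(34.8 − 12)
95304 m = 86498  ⇒  m ≈ 0.9076 kg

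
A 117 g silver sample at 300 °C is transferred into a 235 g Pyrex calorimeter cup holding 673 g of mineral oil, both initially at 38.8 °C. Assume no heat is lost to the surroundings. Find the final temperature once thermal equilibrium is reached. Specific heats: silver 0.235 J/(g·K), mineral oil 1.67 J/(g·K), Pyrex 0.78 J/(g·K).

Conservation of energy gives ΣQ = 0:
117·0.235·(T − 300) + 673·1.67·(T − 38.8) + 235·0.78·(T − 38.8) = 0
1334.7 T = 58968
T ≈ 44.18 °C

T_f ≈ 44.2 °C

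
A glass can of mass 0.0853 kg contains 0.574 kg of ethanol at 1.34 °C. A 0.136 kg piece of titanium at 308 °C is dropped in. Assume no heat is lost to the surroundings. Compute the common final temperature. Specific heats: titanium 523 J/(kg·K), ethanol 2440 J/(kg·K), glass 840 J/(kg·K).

Net heat exchanged in the isolated system is zero:
0.136·523·(T − 308) + 0.574·2440·(T − 1.34) + 0.0853·840·(T − 1.34) = 0
1543.3 T = 23880
T = 23880/1543.3 ≈ 15.47 °C

T_f ≈ 15.5 °C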